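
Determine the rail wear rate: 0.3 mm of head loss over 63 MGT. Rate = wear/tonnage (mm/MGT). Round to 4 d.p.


Wear rate = total wear / cumulative tonnage
Rate = 0.3 / 63
Rate = 0.0048 mm/MGT

0.0048


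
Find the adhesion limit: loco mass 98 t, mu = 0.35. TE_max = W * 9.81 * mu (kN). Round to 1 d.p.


TE_max = W * g * mu
TE_max = 98 * 9.81 * 0.35
TE_max = 961.38 * 0.35
TE_max = 336.5 kN

336.5


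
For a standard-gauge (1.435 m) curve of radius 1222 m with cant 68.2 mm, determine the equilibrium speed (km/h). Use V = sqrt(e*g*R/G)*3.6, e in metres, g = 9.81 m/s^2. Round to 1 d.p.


Convert cant: e = 68.2 mm = 0.0682 m
V_ms = sqrt(0.0682 * 9.81 * 1222 / 1.435)
V_ms = sqrt(569.734721) = 23.8691 m/s
V = 23.8691 * 3.6 = 85.9 km/h

85.9


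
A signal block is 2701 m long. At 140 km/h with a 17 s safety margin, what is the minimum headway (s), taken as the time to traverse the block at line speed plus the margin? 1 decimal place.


V = 140 / 3.6 = 38.8889 m/s
Block traversal time = 2701 / 38.8889 = 69.4543 s
Headway = 69.4543 + 17
Headway = 86.5 s

86.5


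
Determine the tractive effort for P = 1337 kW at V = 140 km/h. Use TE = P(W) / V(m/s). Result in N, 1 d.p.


Convert: P = 1337 kW = 1337000 W
V = 140 / 3.6 = 38.8889 m/s
TE = 1337000 / 38.8889
TE = 34380.0 N

34380.0


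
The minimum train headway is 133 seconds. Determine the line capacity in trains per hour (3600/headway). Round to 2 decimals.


Capacity = 3600 / headway
Capacity = 3600 / 133
Capacity = 27.07 trains/hour

27.07


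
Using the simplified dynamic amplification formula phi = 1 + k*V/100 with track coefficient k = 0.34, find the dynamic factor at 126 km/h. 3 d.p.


phi = 1 + k * V / 100
phi = 1 + 0.34 * 126 / 100
phi = 1 + 0.4284
phi = 1.428

1.428


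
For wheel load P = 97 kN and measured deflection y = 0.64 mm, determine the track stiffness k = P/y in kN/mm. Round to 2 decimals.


Track stiffness k = P / y
k = 97 / 0.64
k = 151.56 kN/mm

151.56


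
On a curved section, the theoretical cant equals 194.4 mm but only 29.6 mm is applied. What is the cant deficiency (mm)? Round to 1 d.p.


Cant deficiency = equilibrium cant - actual cant
CD = 194.4 - 29.6
CD = 164.8 mm

164.8


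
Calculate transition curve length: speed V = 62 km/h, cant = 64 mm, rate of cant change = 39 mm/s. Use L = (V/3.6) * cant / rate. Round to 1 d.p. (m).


Convert speed: V = 62 / 3.6 = 17.2222 m/s
L = 17.2222 * 64 / 39
L = 1102.2222 / 39
L = 28.3 m

28.3


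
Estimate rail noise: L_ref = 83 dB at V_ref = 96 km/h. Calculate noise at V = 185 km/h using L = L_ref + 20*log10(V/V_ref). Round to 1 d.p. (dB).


V/V_ref = 185 / 96 = 1.927083
log10(1.927083) = 0.2849
20 * 0.2849 = 5.698
L = 83 + 5.698 = 88.7 dB

88.7


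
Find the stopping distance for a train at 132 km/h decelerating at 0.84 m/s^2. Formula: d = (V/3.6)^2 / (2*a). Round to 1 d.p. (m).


Convert speed: V = 132 / 3.6 = 36.6667 m/s
V^2 = 1344.4444
d = 1344.4444 / (2 * 0.84)
d = 1344.4444 / 1.68
d = 800.3 m

800.3


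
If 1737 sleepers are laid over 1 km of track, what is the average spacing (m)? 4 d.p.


Spacing = 1000 m / number of sleepers
Spacing = 1000 / 1737
Spacing = 0.5757 m

0.5757


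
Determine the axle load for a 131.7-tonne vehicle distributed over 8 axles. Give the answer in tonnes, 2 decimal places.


Load per axle = total weight / number of axles
Load = 131.7 / 8
Load = 16.46 tonnes

16.46


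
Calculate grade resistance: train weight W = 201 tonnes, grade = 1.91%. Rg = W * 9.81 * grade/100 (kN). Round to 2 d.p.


Rg = W * 9.81 * grade / 100
Rg = 201 * 9.81 * 1.91 / 100
Rg = 1971.81 * 0.0191
Rg = 37.66 kN

37.66


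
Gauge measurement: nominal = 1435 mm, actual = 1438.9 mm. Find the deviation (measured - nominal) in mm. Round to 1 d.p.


Deviation = measured - nominal
Deviation = 1438.9 - 1435
Deviation = 3.9 mm

3.9


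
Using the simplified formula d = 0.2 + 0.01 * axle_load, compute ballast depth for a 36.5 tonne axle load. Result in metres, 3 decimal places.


d = 0.2 + 0.01 * 36.5
d = 0.2 + 0.365
d = 0.565 m

0.565


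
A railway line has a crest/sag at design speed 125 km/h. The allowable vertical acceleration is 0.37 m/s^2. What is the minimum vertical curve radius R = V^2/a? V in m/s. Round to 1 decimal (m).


Convert speed: V = 125 / 3.6 = 34.7222 m/s
V^2 = 1205.6327 m^2/s^2
R_v = 1205.6327 / 0.37
R_v = 3258.5 m

3258.5


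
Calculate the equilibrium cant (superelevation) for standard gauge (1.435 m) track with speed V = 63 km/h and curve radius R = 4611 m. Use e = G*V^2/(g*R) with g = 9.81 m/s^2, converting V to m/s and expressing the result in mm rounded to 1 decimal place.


Convert speed: V = 63 / 3.6 = 17.5 m/s
Apply formula: e = 1.435 * 17.5^2 / (9.81 * 4611)
e = 1.435 * 306.25 / 45233.91
e = 0.009715 m = 9.7 mm

9.7


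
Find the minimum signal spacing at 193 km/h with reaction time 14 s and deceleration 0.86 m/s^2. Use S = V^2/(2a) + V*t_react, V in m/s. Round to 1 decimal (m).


V = 193 / 3.6 = 53.6111 m/s
Braking distance = 53.6111^2 / (2*0.86) = 1671.0182 m
Sighting distance = 53.6111 * 14 = 750.5556 m
S = 1671.0182 + 750.5556 = 2421.6 m

2421.6


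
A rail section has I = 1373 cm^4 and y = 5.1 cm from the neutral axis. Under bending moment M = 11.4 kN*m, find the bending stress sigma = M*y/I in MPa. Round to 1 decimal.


Convert units:
M = 11.4 kN*m = 11400000 N*mm
y = 5.1 cm = 51 mm
I = 1373 cm^4 = 13730000 mm^4
sigma = 11400000 * 51 / 13730000
sigma = 42.3 MPa

42.3


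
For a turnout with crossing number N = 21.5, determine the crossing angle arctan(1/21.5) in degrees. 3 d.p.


1/N = 1/21.5 = 0.046512
angle = arctan(0.046512) = 0.046478 rad
angle = 0.046478 * 180/pi = 2.663 degrees

2.663


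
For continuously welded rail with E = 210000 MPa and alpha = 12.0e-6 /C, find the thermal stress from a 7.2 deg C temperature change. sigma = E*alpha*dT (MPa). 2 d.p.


sigma = E * alpha * dT
sigma = 210000 * 12.0e-6 * 7.2
sigma = 2.52 * 7.2
sigma = 18.14 MPa

18.14


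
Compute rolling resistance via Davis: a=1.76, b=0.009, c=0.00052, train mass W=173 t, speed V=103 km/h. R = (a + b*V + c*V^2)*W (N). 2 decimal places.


b*V = 0.009 * 103 = 0.927
c*V^2 = 0.00052 * 10609 = 5.51668
R_per_t = 1.76 + 0.927 + 5.51668 = 8.20368 N/t
R_total = 8.20368 * 173 = 1419.24 N

1419.24


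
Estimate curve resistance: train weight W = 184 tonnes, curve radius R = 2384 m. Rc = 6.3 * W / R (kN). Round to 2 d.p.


Rc = 6.3 * W / R
Rc = 6.3 * 184 / 2384
Rc = 1159.2 / 2384
Rc = 0.49 kN

0.49


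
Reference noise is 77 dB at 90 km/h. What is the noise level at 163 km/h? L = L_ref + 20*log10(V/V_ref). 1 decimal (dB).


V/V_ref = 163 / 90 = 1.811111
log10(1.811111) = 0.257945
20 * 0.257945 = 5.1589
L = 77 + 5.1589 = 82.2 dB

82.2


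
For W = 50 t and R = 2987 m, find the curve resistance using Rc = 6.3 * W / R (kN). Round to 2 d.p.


Rc = 6.3 * W / R
Rc = 6.3 * 50 / 2987
Rc = 315.0 / 2987
Rc = 0.11 kN

0.11


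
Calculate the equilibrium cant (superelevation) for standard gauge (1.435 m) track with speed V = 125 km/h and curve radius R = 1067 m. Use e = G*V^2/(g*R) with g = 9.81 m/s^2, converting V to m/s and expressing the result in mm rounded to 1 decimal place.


Convert speed: V = 125 / 3.6 = 34.7222 m/s
Apply formula: e = 1.435 * 34.7222^2 / (9.81 * 1067)
e = 1.435 * 1205.6327 / 10467.27
e = 0.165285 m = 165.3 mm

165.3


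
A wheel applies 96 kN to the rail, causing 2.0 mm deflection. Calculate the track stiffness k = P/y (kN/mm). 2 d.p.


Track stiffness k = P / y
k = 96 / 2.0
k = 48.00 kN/mm

48.00


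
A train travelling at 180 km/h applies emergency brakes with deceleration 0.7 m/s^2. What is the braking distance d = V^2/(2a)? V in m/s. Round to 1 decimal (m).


Convert speed: V = 180 / 3.6 = 50.0 m/s
V^2 = 2500.0
d = 2500.0 / (2 * 0.7)
d = 2500.0 / 1.4
d = 1785.7 m

1785.7


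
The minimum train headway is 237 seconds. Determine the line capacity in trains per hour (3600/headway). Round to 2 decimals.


Capacity = 3600 / headway
Capacity = 3600 / 237
Capacity = 15.19 trains/hour

15.19


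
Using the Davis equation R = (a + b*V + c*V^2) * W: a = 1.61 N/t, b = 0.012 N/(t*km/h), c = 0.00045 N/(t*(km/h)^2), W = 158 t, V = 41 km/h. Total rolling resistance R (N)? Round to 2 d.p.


b*V = 0.012 * 41 = 0.492
c*V^2 = 0.00045 * 1681 = 0.75645
R_per_t = 1.61 + 0.492 + 0.75645 = 2.85845 N/t
R_total = 2.85845 * 158 = 451.64 N

451.64


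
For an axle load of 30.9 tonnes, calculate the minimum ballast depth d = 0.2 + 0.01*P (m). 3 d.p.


d = 0.2 + 0.01 * 30.9
d = 0.2 + 0.309
d = 0.509 m

0.509


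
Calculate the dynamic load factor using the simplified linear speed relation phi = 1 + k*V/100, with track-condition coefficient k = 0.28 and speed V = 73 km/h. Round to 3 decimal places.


phi = 1 + k * V / 100
phi = 1 + 0.28 * 73 / 100
phi = 1 + 0.2044
phi = 1.204

1.204


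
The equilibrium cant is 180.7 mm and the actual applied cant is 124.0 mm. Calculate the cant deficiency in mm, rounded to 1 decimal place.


Cant deficiency = equilibrium cant - actual cant
CD = 180.7 - 124.0
CD = 56.7 mm

56.7


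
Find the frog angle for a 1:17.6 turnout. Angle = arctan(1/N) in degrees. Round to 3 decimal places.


1/N = 1/17.6 = 0.056818
angle = arctan(0.056818) = 0.056757 rad
angle = 0.056757 * 180/pi = 3.252 degrees

3.252


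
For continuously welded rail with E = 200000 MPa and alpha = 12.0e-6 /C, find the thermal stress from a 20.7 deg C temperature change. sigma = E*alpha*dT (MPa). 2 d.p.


sigma = E * alpha * dT
sigma = 200000 * 12.0e-6 * 20.7
sigma = 2.4 * 20.7
sigma = 49.68 MPa

49.68


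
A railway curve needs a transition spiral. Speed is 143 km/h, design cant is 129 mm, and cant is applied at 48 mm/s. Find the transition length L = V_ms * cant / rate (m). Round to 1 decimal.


Convert speed: V = 143 / 3.6 = 39.7222 m/s
L = 39.7222 * 129 / 48
L = 5124.1667 / 48
L = 106.8 m

106.8


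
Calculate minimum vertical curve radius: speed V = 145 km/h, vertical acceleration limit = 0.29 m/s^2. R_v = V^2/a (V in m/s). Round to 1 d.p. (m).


Convert speed: V = 145 / 3.6 = 40.2778 m/s
V^2 = 1622.2994 m^2/s^2
R_v = 1622.2994 / 0.29
R_v = 5594.1 m

5594.1


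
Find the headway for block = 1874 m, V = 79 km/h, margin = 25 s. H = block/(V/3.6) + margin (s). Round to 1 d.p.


V = 79 / 3.6 = 21.9444 m/s
Block traversal time = 1874 / 21.9444 = 85.3975 s
Headway = 85.3975 + 25
Headway = 110.4 s

110.4


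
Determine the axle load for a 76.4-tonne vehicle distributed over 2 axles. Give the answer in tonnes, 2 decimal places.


Load per axle = total weight / number of axles
Load = 76.4 / 2
Load = 38.20 tonnes

38.20


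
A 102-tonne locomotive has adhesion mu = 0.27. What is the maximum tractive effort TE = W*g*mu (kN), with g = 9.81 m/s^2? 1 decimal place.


TE_max = W * g * mu
TE_max = 102 * 9.81 * 0.27
TE_max = 1000.62 * 0.27
TE_max = 270.2 kN

270.2


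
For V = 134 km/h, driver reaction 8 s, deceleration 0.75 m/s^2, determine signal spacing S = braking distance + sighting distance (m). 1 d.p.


V = 134 / 3.6 = 37.2222 m/s
Braking distance = 37.2222^2 / (2*0.75) = 923.6626 m
Sighting distance = 37.2222 * 8 = 297.7778 m
S = 923.6626 + 297.7778 = 1221.4 m

1221.4


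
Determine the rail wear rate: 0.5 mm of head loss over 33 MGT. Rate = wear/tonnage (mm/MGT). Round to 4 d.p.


Wear rate = total wear / cumulative tonnage
Rate = 0.5 / 33
Rate = 0.0152 mm/MGT

0.0152


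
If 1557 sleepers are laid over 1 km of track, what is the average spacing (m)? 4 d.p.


Spacing = 1000 m / number of sleepers
Spacing = 1000 / 1557
Spacing = 0.6423 m

0.6423


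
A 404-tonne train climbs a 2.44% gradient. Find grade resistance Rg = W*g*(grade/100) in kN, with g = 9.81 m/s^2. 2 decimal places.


Rg = W * 9.81 * grade / 100
Rg = 404 * 9.81 * 2.44 / 100
Rg = 3963.24 * 0.0244
Rg = 96.70 kN

96.70


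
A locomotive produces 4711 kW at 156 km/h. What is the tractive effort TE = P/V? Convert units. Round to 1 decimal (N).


Convert: P = 4711 kW = 4711000 W
V = 156 / 3.6 = 43.3333 m/s
TE = 4711000 / 43.3333
TE = 108715.4 N

108715.4


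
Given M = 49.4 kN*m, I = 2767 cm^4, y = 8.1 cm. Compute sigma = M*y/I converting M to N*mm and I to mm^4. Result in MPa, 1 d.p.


Convert units:
M = 49.4 kN*m = 49400000 N*mm
y = 8.1 cm = 81 mm
I = 2767 cm^4 = 27670000 mm^4
sigma = 49400000 * 81 / 27670000
sigma = 144.6 MPa

144.6


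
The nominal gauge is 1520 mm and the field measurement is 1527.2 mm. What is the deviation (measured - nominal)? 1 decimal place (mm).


Deviation = measured - nominal
Deviation = 1527.2 - 1520
Deviation = 7.2 mm

7.2


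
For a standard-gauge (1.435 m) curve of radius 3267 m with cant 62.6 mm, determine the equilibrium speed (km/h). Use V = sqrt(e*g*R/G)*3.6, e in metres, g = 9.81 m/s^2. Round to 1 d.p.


Convert cant: e = 62.6 mm = 0.0626 m
V_ms = sqrt(0.0626 * 9.81 * 3267 / 1.435)
V_ms = sqrt(1398.107528) = 37.3913 m/s
V = 37.3913 * 3.6 = 134.6 km/h

134.6


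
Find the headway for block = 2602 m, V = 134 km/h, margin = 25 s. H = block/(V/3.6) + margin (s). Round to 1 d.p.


V = 134 / 3.6 = 37.2222 m/s
Block traversal time = 2602 / 37.2222 = 69.9045 s
Headway = 69.9045 + 25
Headway = 94.9 s

94.9


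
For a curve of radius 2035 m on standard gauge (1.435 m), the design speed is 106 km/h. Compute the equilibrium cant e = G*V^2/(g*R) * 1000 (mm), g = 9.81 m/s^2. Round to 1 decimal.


Convert speed: V = 106 / 3.6 = 29.4444 m/s
Apply formula: e = 1.435 * 29.4444^2 / (9.81 * 2035)
e = 1.435 * 866.9753 / 19963.35
e = 0.06232 m = 62.3 mm

62.3


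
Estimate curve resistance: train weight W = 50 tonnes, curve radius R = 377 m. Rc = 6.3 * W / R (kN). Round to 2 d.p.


Rc = 6.3 * W / R
Rc = 6.3 * 50 / 377
Rc = 315.0 / 377
Rc = 0.84 kN

0.84


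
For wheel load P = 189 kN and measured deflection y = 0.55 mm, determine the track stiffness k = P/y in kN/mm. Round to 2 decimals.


Track stiffness k = P / y
k = 189 / 0.55
k = 343.64 kN/mm

343.64


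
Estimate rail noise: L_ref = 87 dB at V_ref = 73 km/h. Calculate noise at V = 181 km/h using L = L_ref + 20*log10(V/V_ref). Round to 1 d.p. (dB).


V/V_ref = 181 / 73 = 2.479452
log10(2.479452) = 0.394356
20 * 0.394356 = 7.8871
L = 87 + 7.8871 = 94.9 dB

94.9


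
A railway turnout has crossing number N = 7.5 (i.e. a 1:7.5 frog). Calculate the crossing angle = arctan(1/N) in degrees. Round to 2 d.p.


1/N = 1/7.5 = 0.133333
angle = arctan(0.133333) = 0.132552 rad
angle = 0.132552 * 180/pi = 7.59 degrees

7.59


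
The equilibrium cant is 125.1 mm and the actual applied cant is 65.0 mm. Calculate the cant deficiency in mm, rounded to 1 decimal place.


Cant deficiency = equilibrium cant - actual cant
CD = 125.1 - 65.0
CD = 60.1 mm

60.1


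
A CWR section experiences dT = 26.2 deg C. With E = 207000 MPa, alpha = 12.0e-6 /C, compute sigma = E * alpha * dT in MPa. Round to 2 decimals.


sigma = E * alpha * dT
sigma = 207000 * 12.0e-6 * 26.2
sigma = 2.484 * 26.2
sigma = 65.08 MPa

65.08


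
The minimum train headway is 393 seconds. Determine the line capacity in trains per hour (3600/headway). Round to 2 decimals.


Capacity = 3600 / headway
Capacity = 3600 / 393
Capacity = 9.16 trains/hour

9.16


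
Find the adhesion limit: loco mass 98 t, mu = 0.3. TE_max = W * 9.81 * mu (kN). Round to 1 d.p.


TE_max = W * g * mu
TE_max = 98 * 9.81 * 0.3
TE_max = 961.38 * 0.3
TE_max = 288.4 kN

288.4


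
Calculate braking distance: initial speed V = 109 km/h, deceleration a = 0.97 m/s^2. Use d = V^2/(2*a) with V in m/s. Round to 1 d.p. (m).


Convert speed: V = 109 / 3.6 = 30.2778 m/s
V^2 = 916.7438
d = 916.7438 / (2 * 0.97)
d = 916.7438 / 1.94
d = 472.5 m

472.5


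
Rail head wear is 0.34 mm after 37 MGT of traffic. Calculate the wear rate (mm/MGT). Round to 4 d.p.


Wear rate = total wear / cumulative tonnage
Rate = 0.34 / 37
Rate = 0.0092 mm/MGT

0.0092


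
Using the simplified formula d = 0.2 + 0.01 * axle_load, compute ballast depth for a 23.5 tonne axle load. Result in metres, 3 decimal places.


d = 0.2 + 0.01 * 23.5
d = 0.2 + 0.235
d = 0.435 m

0.435


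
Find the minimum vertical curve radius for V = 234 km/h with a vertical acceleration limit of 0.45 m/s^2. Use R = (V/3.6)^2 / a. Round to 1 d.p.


Convert speed: V = 234 / 3.6 = 65.0 m/s
V^2 = 4225.0 m^2/s^2
R_v = 4225.0 / 0.45
R_v = 9388.9 m

9388.9


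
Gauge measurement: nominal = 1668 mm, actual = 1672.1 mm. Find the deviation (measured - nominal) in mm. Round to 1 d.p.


Deviation = measured - nominal
Deviation = 1672.1 - 1668
Deviation = 4.1 mm

4.1


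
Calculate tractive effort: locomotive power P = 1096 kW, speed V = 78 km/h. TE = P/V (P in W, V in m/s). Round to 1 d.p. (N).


Convert: P = 1096 kW = 1096000 W
V = 78 / 3.6 = 21.6667 m/s
TE = 1096000 / 21.6667
TE = 50584.6 N

50584.6


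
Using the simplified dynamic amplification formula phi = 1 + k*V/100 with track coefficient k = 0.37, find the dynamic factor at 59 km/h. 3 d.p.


phi = 1 + k * V / 100
phi = 1 + 0.37 * 59 / 100
phi = 1 + 0.2183
phi = 1.218

1.218


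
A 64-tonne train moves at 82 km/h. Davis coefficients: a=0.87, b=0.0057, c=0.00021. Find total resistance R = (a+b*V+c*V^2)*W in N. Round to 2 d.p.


b*V = 0.0057 * 82 = 0.4674
c*V^2 = 0.00021 * 6724 = 1.41204
R_per_t = 0.87 + 0.4674 + 1.41204 = 2.74944 N/t
R_total = 2.74944 * 64 = 175.96 N

175.96


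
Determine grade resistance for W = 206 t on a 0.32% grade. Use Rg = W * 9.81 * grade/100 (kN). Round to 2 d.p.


Rg = W * 9.81 * grade / 100
Rg = 206 * 9.81 * 0.32 / 100
Rg = 2020.86 * 0.0032
Rg = 6.47 kN

6.47


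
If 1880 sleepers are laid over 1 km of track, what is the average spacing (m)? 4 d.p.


Spacing = 1000 m / number of sleepers
Spacing = 1000 / 1880
Spacing = 0.5319 m

0.5319


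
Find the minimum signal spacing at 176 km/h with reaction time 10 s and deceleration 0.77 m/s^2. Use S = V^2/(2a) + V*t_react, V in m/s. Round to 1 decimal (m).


V = 176 / 3.6 = 48.8889 m/s
Braking distance = 48.8889^2 / (2*0.77) = 1552.0282 m
Sighting distance = 48.8889 * 10 = 488.8889 m
S = 1552.0282 + 488.8889 = 2040.9 m

2040.9


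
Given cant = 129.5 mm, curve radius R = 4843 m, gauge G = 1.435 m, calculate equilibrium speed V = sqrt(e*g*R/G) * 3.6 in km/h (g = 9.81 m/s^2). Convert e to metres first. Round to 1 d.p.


Convert cant: e = 129.5 mm = 0.1295 m
V_ms = sqrt(0.1295 * 9.81 * 4843 / 1.435)
V_ms = sqrt(4287.472463) = 65.4788 m/s
V = 65.4788 * 3.6 = 235.7 km/h

235.7


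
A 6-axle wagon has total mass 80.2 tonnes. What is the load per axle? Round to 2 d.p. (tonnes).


Load per axle = total weight / number of axles
Load = 80.2 / 6
Load = 13.37 tonnes

13.37


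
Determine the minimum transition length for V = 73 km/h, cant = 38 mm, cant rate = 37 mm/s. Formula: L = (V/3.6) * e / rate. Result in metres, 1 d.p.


Convert speed: V = 73 / 3.6 = 20.2778 m/s
L = 20.2778 * 38 / 37
L = 770.5556 / 37
L = 20.8 m

20.8


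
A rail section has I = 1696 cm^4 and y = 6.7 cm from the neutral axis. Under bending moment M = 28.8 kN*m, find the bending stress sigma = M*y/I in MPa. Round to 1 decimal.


Convert units:
M = 28.8 kN*m = 28800000 N*mm
y = 6.7 cm = 67 mm
I = 1696 cm^4 = 16960000 mm^4
sigma = 28800000 * 67 / 16960000
sigma = 113.8 MPa

113.8


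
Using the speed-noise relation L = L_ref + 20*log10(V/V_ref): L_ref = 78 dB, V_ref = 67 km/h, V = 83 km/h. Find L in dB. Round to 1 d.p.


V/V_ref = 83 / 67 = 1.238806
log10(1.238806) = 0.093003
20 * 0.093003 = 1.8601
L = 78 + 1.8601 = 79.9 dB

79.9


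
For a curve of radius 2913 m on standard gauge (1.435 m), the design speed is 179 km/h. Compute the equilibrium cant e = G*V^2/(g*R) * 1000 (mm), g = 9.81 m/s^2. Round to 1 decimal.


Convert speed: V = 179 / 3.6 = 49.7222 m/s
Apply formula: e = 1.435 * 49.7222^2 / (9.81 * 2913)
e = 1.435 * 2472.2994 / 28576.53
e = 0.124149 m = 124.1 mm

124.1


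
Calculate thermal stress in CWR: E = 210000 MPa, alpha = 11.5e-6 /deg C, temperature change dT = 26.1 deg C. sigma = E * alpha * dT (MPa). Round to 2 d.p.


sigma = E * alpha * dT
sigma = 210000 * 11.5e-6 * 26.1
sigma = 2.415 * 26.1
sigma = 63.03 MPa

63.03


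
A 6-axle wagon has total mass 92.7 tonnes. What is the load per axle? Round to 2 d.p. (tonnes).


Load per axle = total weight / number of axles
Load = 92.7 / 6
Load = 15.45 tonnes

15.45


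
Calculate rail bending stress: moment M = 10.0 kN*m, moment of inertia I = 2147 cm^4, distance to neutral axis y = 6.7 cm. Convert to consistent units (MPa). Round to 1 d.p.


Convert units:
M = 10.0 kN*m = 10000000 N*mm
y = 6.7 cm = 67 mm
I = 2147 cm^4 = 21470000 mm^4
sigma = 10000000 * 67 / 21470000
sigma = 31.2 MPa

31.2


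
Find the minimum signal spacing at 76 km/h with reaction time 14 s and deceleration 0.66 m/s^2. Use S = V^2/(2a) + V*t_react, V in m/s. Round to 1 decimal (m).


V = 76 / 3.6 = 21.1111 m/s
Braking distance = 21.1111^2 / (2*0.66) = 337.6356 m
Sighting distance = 21.1111 * 14 = 295.5556 m
S = 337.6356 + 295.5556 = 633.2 m

633.2


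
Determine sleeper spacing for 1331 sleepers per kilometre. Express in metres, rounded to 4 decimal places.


Spacing = 1000 m / number of sleepers
Spacing = 1000 / 1331
Spacing = 0.7513 m

0.7513


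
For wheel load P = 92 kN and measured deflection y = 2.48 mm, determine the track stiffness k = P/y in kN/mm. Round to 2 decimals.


Track stiffness k = P / y
k = 92 / 2.48
k = 37.10 kN/mm

37.10


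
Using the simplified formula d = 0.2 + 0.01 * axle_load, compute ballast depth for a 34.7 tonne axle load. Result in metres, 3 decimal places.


d = 0.2 + 0.01 * 34.7
d = 0.2 + 0.347
d = 0.547 m

0.547


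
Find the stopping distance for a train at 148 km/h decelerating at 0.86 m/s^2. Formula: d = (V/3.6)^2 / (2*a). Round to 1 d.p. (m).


Convert speed: V = 148 / 3.6 = 41.1111 m/s
V^2 = 1690.1235
d = 1690.1235 / (2 * 0.86)
d = 1690.1235 / 1.72
d = 982.6 m

982.6


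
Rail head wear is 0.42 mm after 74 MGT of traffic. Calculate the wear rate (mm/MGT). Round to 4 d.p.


Wear rate = total wear / cumulative tonnage
Rate = 0.42 / 74
Rate = 0.0057 mm/MGT

0.0057


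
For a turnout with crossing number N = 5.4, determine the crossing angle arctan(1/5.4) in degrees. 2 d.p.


1/N = 1/5.4 = 0.185185
angle = arctan(0.185185) = 0.183111 rad
angle = 0.183111 * 180/pi = 10.49 degrees

10.49


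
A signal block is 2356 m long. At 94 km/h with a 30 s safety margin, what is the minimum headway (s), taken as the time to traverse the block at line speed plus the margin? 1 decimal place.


V = 94 / 3.6 = 26.1111 m/s
Block traversal time = 2356 / 26.1111 = 90.2298 s
Headway = 90.2298 + 30
Headway = 120.2 s

120.2


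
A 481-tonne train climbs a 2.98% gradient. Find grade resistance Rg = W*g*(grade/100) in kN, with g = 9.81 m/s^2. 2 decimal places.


Rg = W * 9.81 * grade / 100
Rg = 481 * 9.81 * 2.98 / 100
Rg = 4718.61 * 0.0298
Rg = 140.61 kN

140.61


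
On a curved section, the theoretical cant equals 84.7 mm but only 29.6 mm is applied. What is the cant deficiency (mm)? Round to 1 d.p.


Cant deficiency = equilibrium cant - actual cant
CD = 84.7 - 29.6
CD = 55.1 mm

55.1


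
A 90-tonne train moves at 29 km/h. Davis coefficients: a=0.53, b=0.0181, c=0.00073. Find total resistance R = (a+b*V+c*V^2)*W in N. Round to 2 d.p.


b*V = 0.0181 * 29 = 0.5249
c*V^2 = 0.00073 * 841 = 0.61393
R_per_t = 0.53 + 0.5249 + 0.61393 = 1.66883 N/t
R_total = 1.66883 * 90 = 150.19 N

150.19


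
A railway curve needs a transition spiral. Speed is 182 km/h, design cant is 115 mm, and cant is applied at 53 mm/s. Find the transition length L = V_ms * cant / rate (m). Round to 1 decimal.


Convert speed: V = 182 / 3.6 = 50.5556 m/s
L = 50.5556 * 115 / 53
L = 5813.8889 / 53
L = 109.7 m

109.7


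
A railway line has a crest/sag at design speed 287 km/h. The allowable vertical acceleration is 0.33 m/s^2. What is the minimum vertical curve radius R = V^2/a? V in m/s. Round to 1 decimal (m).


Convert speed: V = 287 / 3.6 = 79.7222 m/s
V^2 = 6355.6327 m^2/s^2
R_v = 6355.6327 / 0.33
R_v = 19259.5 m

19259.5


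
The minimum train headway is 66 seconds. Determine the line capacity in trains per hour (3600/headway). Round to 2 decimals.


Capacity = 3600 / headway
Capacity = 3600 / 66
Capacity = 54.55 trains/hour

54.55


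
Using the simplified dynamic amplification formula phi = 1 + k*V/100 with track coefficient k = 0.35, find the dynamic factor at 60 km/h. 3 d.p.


phi = 1 + k * V / 100
phi = 1 + 0.35 * 60 / 100
phi = 1 + 0.21
phi = 1.210

1.210


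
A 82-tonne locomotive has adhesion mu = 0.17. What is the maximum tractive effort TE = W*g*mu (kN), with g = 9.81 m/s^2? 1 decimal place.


TE_max = W * g * mu
TE_max = 82 * 9.81 * 0.17
TE_max = 804.42 * 0.17
TE_max = 136.8 kN

136.8


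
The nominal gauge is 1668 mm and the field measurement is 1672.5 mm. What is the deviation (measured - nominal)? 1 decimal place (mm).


Deviation = measured - nominal
Deviation = 1672.5 - 1668
Deviation = 4.5 mm

4.5


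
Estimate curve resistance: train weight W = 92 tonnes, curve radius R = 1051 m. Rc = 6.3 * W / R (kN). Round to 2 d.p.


Rc = 6.3 * W / R
Rc = 6.3 * 92 / 1051
Rc = 579.6 / 1051
Rc = 0.55 kN

0.55


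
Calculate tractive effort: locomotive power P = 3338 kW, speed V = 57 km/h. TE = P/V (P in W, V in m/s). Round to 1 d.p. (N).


Convert: P = 3338 kW = 3338000 W
V = 57 / 3.6 = 15.8333 m/s
TE = 3338000 / 15.8333
TE = 210821.1 N

210821.1


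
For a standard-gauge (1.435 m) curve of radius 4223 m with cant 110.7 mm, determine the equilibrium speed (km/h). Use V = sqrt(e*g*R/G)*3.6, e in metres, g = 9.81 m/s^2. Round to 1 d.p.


Convert cant: e = 110.7 mm = 0.1107 m
V_ms = sqrt(0.1107 * 9.81 * 4223 / 1.435)
V_ms = sqrt(3195.845743) = 56.5318 m/s
V = 56.5318 * 3.6 = 203.5 km/h

203.5


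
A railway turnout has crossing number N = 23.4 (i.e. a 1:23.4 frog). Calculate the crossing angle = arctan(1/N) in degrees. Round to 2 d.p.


1/N = 1/23.4 = 0.042735
angle = arctan(0.042735) = 0.042709 rad
angle = 0.042709 * 180/pi = 2.45 degrees

2.45


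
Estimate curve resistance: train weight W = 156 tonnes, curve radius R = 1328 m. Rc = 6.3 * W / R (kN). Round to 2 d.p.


Rc = 6.3 * W / R
Rc = 6.3 * 156 / 1328
Rc = 982.8 / 1328
Rc = 0.74 kN

0.74


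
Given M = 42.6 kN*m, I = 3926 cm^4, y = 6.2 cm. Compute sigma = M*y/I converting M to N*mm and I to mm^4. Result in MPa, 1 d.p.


Convert units:
M = 42.6 kN*m = 42600000 N*mm
y = 6.2 cm = 62 mm
I = 3926 cm^4 = 39260000 mm^4
sigma = 42600000 * 62 / 39260000
sigma = 67.3 MPa

67.3


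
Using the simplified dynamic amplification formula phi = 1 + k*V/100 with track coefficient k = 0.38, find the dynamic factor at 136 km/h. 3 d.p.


phi = 1 + k * V / 100
phi = 1 + 0.38 * 136 / 100
phi = 1 + 0.5168
phi = 1.517

1.517


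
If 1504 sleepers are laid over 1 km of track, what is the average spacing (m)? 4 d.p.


Spacing = 1000 m / number of sleepers
Spacing = 1000 / 1504
Spacing = 0.6649 m

0.6649


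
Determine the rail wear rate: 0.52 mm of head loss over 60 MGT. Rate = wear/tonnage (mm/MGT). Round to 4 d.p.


Wear rate = total wear / cumulative tonnage
Rate = 0.52 / 60
Rate = 0.0087 mm/MGT

0.0087


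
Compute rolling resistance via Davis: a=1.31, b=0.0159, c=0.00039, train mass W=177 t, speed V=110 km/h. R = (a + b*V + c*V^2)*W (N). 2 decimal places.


b*V = 0.0159 * 110 = 1.749
c*V^2 = 0.00039 * 12100 = 4.719
R_per_t = 1.31 + 1.749 + 4.719 = 7.778 N/t
R_total = 7.778 * 177 = 1376.71 N

1376.71


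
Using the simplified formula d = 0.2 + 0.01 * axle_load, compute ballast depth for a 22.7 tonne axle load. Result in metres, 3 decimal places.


d = 0.2 + 0.01 * 22.7
d = 0.2 + 0.227
d = 0.427 m

0.427


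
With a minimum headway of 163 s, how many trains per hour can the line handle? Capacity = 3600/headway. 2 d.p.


Capacity = 3600 / headway
Capacity = 3600 / 163
Capacity = 22.09 trains/hour

22.09


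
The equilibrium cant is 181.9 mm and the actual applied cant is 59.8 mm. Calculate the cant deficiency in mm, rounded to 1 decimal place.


Cant deficiency = equilibrium cant - actual cant
CD = 181.9 - 59.8
CD = 122.1 mm

122.1


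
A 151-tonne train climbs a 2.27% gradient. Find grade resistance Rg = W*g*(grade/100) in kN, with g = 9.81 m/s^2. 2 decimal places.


Rg = W * 9.81 * grade / 100
Rg = 151 * 9.81 * 2.27 / 100
Rg = 1481.31 * 0.0227
Rg = 33.63 kN

33.63


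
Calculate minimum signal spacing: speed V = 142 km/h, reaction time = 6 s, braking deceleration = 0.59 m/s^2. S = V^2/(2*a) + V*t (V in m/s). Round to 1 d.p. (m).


V = 142 / 3.6 = 39.4444 m/s
Braking distance = 39.4444^2 / (2*0.59) = 1318.529 m
Sighting distance = 39.4444 * 6 = 236.6667 m
S = 1318.529 + 236.6667 = 1555.2 m

1555.2


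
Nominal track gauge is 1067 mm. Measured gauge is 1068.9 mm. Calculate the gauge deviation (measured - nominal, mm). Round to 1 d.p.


Deviation = measured - nominal
Deviation = 1068.9 - 1067
Deviation = 1.9 mm

1.9


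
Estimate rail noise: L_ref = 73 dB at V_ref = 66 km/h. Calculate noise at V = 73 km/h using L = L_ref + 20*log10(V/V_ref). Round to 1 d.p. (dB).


V/V_ref = 73 / 66 = 1.106061
log10(1.106061) = 0.043779
20 * 0.043779 = 0.8756
L = 73 + 0.8756 = 73.9 dB

73.9


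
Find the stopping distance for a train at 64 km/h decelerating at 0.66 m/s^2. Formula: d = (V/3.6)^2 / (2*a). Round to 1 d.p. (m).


Convert speed: V = 64 / 3.6 = 17.7778 m/s
V^2 = 316.0494
d = 316.0494 / (2 * 0.66)
d = 316.0494 / 1.32
d = 239.4 m

239.4


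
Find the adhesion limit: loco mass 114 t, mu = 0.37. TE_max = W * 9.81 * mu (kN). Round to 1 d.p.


TE_max = W * g * mu
TE_max = 114 * 9.81 * 0.37
TE_max = 1118.34 * 0.37
TE_max = 413.8 kN

413.8


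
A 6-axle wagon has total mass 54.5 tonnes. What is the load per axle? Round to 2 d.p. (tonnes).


Load per axle = total weight / number of axles
Load = 54.5 / 6
Load = 9.08 tonnes

9.08


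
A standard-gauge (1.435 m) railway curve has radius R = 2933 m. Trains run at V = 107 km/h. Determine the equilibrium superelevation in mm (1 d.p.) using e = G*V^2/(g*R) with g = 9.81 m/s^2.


Convert speed: V = 107 / 3.6 = 29.7222 m/s
Apply formula: e = 1.435 * 29.7222^2 / (9.81 * 2933)
e = 1.435 * 883.4105 / 28772.73
e = 0.044059 m = 44.1 mm

44.1


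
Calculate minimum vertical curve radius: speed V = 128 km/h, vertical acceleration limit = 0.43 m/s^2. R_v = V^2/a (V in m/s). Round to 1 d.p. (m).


Convert speed: V = 128 / 3.6 = 35.5556 m/s
V^2 = 1264.1975 m^2/s^2
R_v = 1264.1975 / 0.43
R_v = 2940.0 m

2940.0


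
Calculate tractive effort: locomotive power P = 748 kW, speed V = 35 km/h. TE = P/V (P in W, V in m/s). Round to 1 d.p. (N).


Convert: P = 748 kW = 748000 W
V = 35 / 3.6 = 9.7222 m/s
TE = 748000 / 9.7222
TE = 76937.1 N

76937.1


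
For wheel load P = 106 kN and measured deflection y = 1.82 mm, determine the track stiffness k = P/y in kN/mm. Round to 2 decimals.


Track stiffness k = P / y
k = 106 / 1.82
k = 58.24 kN/mm

58.24


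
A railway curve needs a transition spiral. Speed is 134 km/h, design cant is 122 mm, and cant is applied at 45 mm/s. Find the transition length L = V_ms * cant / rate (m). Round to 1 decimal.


Convert speed: V = 134 / 3.6 = 37.2222 m/s
L = 37.2222 * 122 / 45
L = 4541.1111 / 45
L = 100.9 m

100.9


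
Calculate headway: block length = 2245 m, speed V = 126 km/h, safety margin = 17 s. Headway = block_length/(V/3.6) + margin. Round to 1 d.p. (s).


V = 126 / 3.6 = 35.0 m/s
Block traversal time = 2245 / 35.0 = 64.1429 s
Headway = 64.1429 + 17
Headway = 81.1 s

81.1


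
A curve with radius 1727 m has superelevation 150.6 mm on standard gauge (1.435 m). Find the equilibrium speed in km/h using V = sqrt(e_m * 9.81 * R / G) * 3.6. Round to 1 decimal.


Convert cant: e = 150.6 mm = 0.1506 m
V_ms = sqrt(0.1506 * 9.81 * 1727 / 1.435)
V_ms = sqrt(1778.010886) = 42.1665 m/s
V = 42.1665 * 3.6 = 151.8 km/h

151.8


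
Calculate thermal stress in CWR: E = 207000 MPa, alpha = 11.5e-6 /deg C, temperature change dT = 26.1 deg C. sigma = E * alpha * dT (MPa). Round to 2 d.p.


sigma = E * alpha * dT
sigma = 207000 * 11.5e-6 * 26.1
sigma = 2.3805 * 26.1
sigma = 62.13 MPa

62.13


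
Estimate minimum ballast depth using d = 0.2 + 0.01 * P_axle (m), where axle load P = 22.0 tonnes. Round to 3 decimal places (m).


d = 0.2 + 0.01 * 22.0
d = 0.2 + 0.22
d = 0.420 m

0.420


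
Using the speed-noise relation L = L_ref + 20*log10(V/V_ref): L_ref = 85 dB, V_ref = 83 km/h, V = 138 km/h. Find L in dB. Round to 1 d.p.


V/V_ref = 138 / 83 = 1.662651
log10(1.662651) = 0.220801
20 * 0.220801 = 4.416
L = 85 + 4.416 = 89.4 dB

89.4


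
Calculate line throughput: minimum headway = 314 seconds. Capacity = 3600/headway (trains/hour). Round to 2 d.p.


Capacity = 3600 / headway
Capacity = 3600 / 314
Capacity = 11.46 trains/hour

11.46


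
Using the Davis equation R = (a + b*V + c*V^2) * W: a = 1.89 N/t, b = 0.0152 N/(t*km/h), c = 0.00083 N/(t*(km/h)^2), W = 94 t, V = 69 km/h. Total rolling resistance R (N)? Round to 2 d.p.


b*V = 0.0152 * 69 = 1.0488
c*V^2 = 0.00083 * 4761 = 3.95163
R_per_t = 1.89 + 1.0488 + 3.95163 = 6.89043 N/t
R_total = 6.89043 * 94 = 647.70 N

647.70


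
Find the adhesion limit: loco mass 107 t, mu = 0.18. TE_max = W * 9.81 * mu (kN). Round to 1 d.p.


TE_max = W * g * mu
TE_max = 107 * 9.81 * 0.18
TE_max = 1049.67 * 0.18
TE_max = 188.9 kN

188.9


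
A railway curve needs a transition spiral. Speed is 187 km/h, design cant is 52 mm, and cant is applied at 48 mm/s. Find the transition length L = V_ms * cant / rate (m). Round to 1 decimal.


Convert speed: V = 187 / 3.6 = 51.9444 m/s
L = 51.9444 * 52 / 48
L = 2701.1111 / 48
L = 56.3 m

56.3


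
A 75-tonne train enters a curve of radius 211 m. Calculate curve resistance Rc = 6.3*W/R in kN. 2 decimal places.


Rc = 6.3 * W / R
Rc = 6.3 * 75 / 211
Rc = 472.5 / 211
Rc = 2.24 kN

2.24


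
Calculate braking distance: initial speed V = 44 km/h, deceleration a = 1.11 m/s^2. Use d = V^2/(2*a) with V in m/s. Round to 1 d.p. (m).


Convert speed: V = 44 / 3.6 = 12.2222 m/s
V^2 = 149.3827
d = 149.3827 / (2 * 1.11)
d = 149.3827 / 2.22
d = 67.3 m

67.3


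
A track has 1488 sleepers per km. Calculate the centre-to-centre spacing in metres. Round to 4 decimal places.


Spacing = 1000 m / number of sleepers
Spacing = 1000 / 1488
Spacing = 0.6720 m

0.6720


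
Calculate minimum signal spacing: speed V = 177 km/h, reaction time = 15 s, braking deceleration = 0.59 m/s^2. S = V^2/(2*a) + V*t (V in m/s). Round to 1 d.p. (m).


V = 177 / 3.6 = 49.1667 m/s
Braking distance = 49.1667^2 / (2*0.59) = 2048.6111 m
Sighting distance = 49.1667 * 15 = 737.5 m
S = 2048.6111 + 737.5 = 2786.1 m

2786.1


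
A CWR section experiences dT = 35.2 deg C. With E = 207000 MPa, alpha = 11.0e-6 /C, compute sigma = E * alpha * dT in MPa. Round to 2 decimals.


sigma = E * alpha * dT
sigma = 207000 * 11.0e-6 * 35.2
sigma = 2.277 * 35.2
sigma = 80.15 MPa

80.15


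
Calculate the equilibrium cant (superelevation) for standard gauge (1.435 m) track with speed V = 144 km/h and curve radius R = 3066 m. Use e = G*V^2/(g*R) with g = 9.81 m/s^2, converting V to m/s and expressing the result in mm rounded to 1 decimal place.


Convert speed: V = 144 / 3.6 = 40.0 m/s
Apply formula: e = 1.435 * 40.0^2 / (9.81 * 3066)
e = 1.435 * 1600.0 / 30077.46
e = 0.076336 m = 76.3 mm

76.3


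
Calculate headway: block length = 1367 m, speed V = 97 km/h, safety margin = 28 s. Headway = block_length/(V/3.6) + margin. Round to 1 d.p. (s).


V = 97 / 3.6 = 26.9444 m/s
Block traversal time = 1367 / 26.9444 = 50.734 s
Headway = 50.734 + 28
Headway = 78.7 s

78.7


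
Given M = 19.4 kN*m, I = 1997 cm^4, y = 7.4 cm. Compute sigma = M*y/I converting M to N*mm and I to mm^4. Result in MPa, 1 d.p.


Convert units:
M = 19.4 kN*m = 19400000 N*mm
y = 7.4 cm = 74 mm
I = 1997 cm^4 = 19970000 mm^4
sigma = 19400000 * 74 / 19970000
sigma = 71.9 MPa

71.9


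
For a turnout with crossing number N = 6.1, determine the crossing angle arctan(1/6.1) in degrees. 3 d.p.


1/N = 1/6.1 = 0.163934
angle = arctan(0.163934) = 0.162489 rad
angle = 0.162489 * 180/pi = 9.310 degrees

9.310


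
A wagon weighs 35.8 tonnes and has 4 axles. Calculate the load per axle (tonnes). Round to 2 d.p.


Load per axle = total weight / number of axles
Load = 35.8 / 4
Load = 8.95 tonnes

8.95


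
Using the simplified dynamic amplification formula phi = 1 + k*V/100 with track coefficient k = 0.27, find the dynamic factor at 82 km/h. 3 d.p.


phi = 1 + k * V / 100
phi = 1 + 0.27 * 82 / 100
phi = 1 + 0.2214
phi = 1.221

1.221


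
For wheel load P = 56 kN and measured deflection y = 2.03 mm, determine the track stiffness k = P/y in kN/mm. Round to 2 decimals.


Track stiffness k = P / y
k = 56 / 2.03
k = 27.59 kN/mm

27.59


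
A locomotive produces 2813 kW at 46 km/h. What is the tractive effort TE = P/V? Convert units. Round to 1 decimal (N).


Convert: P = 2813 kW = 2813000 W
V = 46 / 3.6 = 12.7778 m/s
TE = 2813000 / 12.7778
TE = 220147.8 N

220147.8


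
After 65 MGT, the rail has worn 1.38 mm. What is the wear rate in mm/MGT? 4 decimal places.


Wear rate = total wear / cumulative tonnage
Rate = 1.38 / 65
Rate = 0.0212 mm/MGT

0.0212


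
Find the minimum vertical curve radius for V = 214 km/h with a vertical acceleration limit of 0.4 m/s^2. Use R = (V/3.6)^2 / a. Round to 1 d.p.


Convert speed: V = 214 / 3.6 = 59.4444 m/s
V^2 = 3533.642 m^2/s^2
R_v = 3533.642 / 0.4
R_v = 8834.1 m

8834.1


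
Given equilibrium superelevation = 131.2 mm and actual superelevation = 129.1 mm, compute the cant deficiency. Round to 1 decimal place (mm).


Cant deficiency = equilibrium cant - actual cant
CD = 131.2 - 129.1
CD = 2.1 mm

2.1


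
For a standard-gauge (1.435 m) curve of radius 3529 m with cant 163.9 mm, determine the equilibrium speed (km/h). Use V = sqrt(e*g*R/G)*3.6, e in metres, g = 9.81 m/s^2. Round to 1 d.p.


Convert cant: e = 163.9 mm = 0.1639 m
V_ms = sqrt(0.1639 * 9.81 * 3529 / 1.435)
V_ms = sqrt(3954.100635) = 62.8816 m/s
V = 62.8816 * 3.6 = 226.4 km/h

226.4


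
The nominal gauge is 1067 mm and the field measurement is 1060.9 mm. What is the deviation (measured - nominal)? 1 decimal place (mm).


Deviation = measured - nominal
Deviation = 1060.9 - 1067
Deviation = -6.1 mm

-6.1


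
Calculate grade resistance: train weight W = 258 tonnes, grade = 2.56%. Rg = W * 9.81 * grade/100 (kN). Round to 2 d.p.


Rg = W * 9.81 * grade / 100
Rg = 258 * 9.81 * 2.56 / 100
Rg = 2530.98 * 0.0256
Rg = 64.79 kN

64.79


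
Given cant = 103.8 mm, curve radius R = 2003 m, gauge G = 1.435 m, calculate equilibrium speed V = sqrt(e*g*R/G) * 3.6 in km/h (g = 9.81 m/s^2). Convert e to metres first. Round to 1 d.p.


Convert cant: e = 103.8 mm = 0.1038 m
V_ms = sqrt(0.1038 * 9.81 * 2003 / 1.435)
V_ms = sqrt(1421.331592) = 37.7006 m/s
V = 37.7006 * 3.6 = 135.7 km/h

135.7


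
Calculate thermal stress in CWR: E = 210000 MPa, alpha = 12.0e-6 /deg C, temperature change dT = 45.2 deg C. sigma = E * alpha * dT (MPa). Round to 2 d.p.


sigma = E * alpha * dT
sigma = 210000 * 12.0e-6 * 45.2
sigma = 2.52 * 45.2
sigma = 113.90 MPa

113.90


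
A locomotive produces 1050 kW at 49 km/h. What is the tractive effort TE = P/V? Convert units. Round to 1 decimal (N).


Convert: P = 1050 kW = 1050000 W
V = 49 / 3.6 = 13.6111 m/s
TE = 1050000 / 13.6111
TE = 77142.9 N

77142.9


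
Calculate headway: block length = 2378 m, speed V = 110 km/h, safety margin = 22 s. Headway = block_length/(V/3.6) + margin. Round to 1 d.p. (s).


V = 110 / 3.6 = 30.5556 m/s
Block traversal time = 2378 / 30.5556 = 77.8255 s
Headway = 77.8255 + 22
Headway = 99.8 s

99.8
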